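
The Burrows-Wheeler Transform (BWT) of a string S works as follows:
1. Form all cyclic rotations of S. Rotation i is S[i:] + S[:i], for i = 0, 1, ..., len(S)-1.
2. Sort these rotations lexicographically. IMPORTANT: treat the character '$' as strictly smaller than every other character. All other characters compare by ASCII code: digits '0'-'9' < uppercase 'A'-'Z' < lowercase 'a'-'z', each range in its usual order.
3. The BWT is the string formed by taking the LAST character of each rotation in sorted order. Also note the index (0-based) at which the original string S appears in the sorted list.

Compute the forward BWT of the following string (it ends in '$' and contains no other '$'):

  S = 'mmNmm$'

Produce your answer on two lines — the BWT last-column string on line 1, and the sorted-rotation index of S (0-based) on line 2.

Answer: mmmmN$
5

Derivation:
All 6 rotations (rotation i = S[i:]+S[:i]):
  rot[0] = mmNmm$
  rot[1] = mNmm$m
  rot[2] = Nmm$mm
  rot[3] = mm$mmN
  rot[4] = m$mmNm
  rot[5] = $mmNmm
Sorted (with $ < everything):
  sorted[0] = $mmNmm  (last char: 'm')
  sorted[1] = Nmm$mm  (last char: 'm')
  sorted[2] = m$mmNm  (last char: 'm')
  sorted[3] = mNmm$m  (last char: 'm')
  sorted[4] = mm$mmN  (last char: 'N')
  sorted[5] = mmNmm$  (last char: '$')
Last column: mmmmN$
Original string S is at sorted index 5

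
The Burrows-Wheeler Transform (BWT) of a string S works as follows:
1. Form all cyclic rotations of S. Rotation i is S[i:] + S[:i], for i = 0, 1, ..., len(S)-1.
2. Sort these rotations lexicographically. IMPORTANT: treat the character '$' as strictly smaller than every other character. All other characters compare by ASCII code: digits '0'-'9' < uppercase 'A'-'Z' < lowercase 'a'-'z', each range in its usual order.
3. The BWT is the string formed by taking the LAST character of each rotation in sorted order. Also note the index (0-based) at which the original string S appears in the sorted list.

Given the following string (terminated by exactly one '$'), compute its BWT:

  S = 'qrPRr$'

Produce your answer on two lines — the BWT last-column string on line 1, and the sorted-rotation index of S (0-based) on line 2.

All 6 rotations (rotation i = S[i:]+S[:i]):
  rot[0] = qrPRr$
  rot[1] = rPRr$q
  rot[2] = PRr$qr
  rot[3] = Rr$qrP
  rot[4] = r$qrPR
  rot[5] = $qrPRr
Sorted (with $ < everything):
  sorted[0] = $qrPRr  (last char: 'r')
  sorted[1] = PRr$qr  (last char: 'r')
  sorted[2] = Rr$qrP  (last char: 'P')
  sorted[3] = qrPRr$  (last char: '$')
  sorted[4] = r$qrPR  (last char: 'R')
  sorted[5] = rPRr$q  (last char: 'q')
Last column: rrP$Rq
Original string S is at sorted index 3

Answer: rrP$Rq
3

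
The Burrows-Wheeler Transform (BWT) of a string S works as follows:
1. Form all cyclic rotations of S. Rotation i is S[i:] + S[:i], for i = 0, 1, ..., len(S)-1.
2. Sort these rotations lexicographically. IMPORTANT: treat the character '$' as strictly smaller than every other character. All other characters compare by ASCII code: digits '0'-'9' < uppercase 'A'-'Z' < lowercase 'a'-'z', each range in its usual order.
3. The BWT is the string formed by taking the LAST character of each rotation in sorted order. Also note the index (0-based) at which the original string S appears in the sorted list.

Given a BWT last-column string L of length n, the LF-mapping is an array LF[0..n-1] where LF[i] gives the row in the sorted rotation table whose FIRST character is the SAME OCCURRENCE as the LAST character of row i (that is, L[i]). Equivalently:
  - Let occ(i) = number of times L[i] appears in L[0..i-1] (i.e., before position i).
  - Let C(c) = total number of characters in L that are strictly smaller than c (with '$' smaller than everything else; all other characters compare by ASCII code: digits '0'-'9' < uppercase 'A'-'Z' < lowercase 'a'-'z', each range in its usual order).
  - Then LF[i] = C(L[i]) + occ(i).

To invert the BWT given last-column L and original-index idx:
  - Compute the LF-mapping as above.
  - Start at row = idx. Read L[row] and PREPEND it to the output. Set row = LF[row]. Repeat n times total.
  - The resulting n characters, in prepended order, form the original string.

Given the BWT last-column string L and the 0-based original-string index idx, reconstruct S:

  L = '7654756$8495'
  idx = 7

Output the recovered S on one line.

LF mapping: 8 6 3 1 9 4 7 0 10 2 11 5
Walk LF starting at row 7, prepending L[row]:
  step 1: row=7, L[7]='$', prepend. Next row=LF[7]=0
  step 2: row=0, L[0]='7', prepend. Next row=LF[0]=8
  step 3: row=8, L[8]='8', prepend. Next row=LF[8]=10
  step 4: row=10, L[10]='9', prepend. Next row=LF[10]=11
  step 5: row=11, L[11]='5', prepend. Next row=LF[11]=5
  step 6: row=5, L[5]='5', prepend. Next row=LF[5]=4
  step 7: row=4, L[4]='7', prepend. Next row=LF[4]=9
  step 8: row=9, L[9]='4', prepend. Next row=LF[9]=2
  step 9: row=2, L[2]='5', prepend. Next row=LF[2]=3
  step 10: row=3, L[3]='4', prepend. Next row=LF[3]=1
  step 11: row=1, L[1]='6', prepend. Next row=LF[1]=6
  step 12: row=6, L[6]='6', prepend. Next row=LF[6]=7
Reversed output: 66454755987$

Answer: 66454755987$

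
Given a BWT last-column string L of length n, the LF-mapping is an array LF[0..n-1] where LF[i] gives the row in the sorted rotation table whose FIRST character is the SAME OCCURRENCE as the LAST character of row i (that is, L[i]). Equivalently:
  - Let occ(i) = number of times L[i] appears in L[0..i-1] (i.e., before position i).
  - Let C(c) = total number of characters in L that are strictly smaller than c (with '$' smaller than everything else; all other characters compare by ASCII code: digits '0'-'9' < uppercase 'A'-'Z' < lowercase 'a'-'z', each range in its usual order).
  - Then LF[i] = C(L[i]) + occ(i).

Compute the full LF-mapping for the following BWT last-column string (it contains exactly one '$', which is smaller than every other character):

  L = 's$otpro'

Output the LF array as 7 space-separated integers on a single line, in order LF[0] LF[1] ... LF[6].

Char counts: '$':1, 'o':2, 'p':1, 'r':1, 's':1, 't':1
C (first-col start): C('$')=0, C('o')=1, C('p')=3, C('r')=4, C('s')=5, C('t')=6
L[0]='s': occ=0, LF[0]=C('s')+0=5+0=5
L[1]='$': occ=0, LF[1]=C('$')+0=0+0=0
L[2]='o': occ=0, LF[2]=C('o')+0=1+0=1
L[3]='t': occ=0, LF[3]=C('t')+0=6+0=6
L[4]='p': occ=0, LF[4]=C('p')+0=3+0=3
L[5]='r': occ=0, LF[5]=C('r')+0=4+0=4
L[6]='o': occ=1, LF[6]=C('o')+1=1+1=2

Answer: 5 0 1 6 3 4 2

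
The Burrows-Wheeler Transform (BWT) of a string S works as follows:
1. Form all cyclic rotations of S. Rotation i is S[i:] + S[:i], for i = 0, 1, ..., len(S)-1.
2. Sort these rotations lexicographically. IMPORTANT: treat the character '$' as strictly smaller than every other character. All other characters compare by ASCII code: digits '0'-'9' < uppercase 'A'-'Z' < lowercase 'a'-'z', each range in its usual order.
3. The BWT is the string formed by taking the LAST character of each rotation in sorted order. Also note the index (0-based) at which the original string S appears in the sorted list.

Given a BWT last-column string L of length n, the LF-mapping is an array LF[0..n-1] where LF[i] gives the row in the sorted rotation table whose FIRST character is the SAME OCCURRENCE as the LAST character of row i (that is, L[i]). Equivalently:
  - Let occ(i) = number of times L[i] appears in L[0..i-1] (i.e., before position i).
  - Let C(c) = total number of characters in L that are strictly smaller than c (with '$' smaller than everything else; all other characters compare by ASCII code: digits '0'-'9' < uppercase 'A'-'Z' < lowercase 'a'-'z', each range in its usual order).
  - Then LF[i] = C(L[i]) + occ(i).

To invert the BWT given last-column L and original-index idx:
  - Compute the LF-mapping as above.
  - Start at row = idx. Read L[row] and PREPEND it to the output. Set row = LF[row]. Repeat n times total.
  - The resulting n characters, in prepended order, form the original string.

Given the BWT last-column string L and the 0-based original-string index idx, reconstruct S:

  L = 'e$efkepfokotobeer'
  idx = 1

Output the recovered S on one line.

Answer: bookkeepertoffee$

Derivation:
LF mapping: 2 0 3 7 9 4 14 8 11 10 12 16 13 1 5 6 15
Walk LF starting at row 1, prepending L[row]:
  step 1: row=1, L[1]='$', prepend. Next row=LF[1]=0
  step 2: row=0, L[0]='e', prepend. Next row=LF[0]=2
  step 3: row=2, L[2]='e', prepend. Next row=LF[2]=3
  step 4: row=3, L[3]='f', prepend. Next row=LF[3]=7
  step 5: row=7, L[7]='f', prepend. Next row=LF[7]=8
  step 6: row=8, L[8]='o', prepend. Next row=LF[8]=11
  step 7: row=11, L[11]='t', prepend. Next row=LF[11]=16
  step 8: row=16, L[16]='r', prepend. Next row=LF[16]=15
  step 9: row=15, L[15]='e', prepend. Next row=LF[15]=6
  step 10: row=6, L[6]='p', prepend. Next row=LF[6]=14
  step 11: row=14, L[14]='e', prepend. Next row=LF[14]=5
  step 12: row=5, L[5]='e', prepend. Next row=LF[5]=4
  step 13: row=4, L[4]='k', prepend. Next row=LF[4]=9
  step 14: row=9, L[9]='k', prepend. Next row=LF[9]=10
  step 15: row=10, L[10]='o', prepend. Next row=LF[10]=12
  step 16: row=12, L[12]='o', prepend. Next row=LF[12]=13
  step 17: row=13, L[13]='b', prepend. Next row=LF[13]=1
Reversed output: bookkeepertoffee$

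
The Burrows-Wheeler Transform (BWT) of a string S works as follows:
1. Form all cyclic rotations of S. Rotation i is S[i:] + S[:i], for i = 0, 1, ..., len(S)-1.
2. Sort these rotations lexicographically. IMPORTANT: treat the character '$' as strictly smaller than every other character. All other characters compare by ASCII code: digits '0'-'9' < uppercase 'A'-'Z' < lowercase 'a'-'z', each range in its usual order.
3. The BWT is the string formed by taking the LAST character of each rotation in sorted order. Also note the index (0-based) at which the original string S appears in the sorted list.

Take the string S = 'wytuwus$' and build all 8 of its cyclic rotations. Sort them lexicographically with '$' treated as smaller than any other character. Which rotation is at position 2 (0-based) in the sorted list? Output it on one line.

All 8 rotations (rotation i = S[i:]+S[:i]):
  rot[0] = wytuwus$
  rot[1] = ytuwus$w
  rot[2] = tuwus$wy
  rot[3] = uwus$wyt
  rot[4] = wus$wytu
  rot[5] = us$wytuw
  rot[6] = s$wytuwu
  rot[7] = $wytuwus
Sorted (with $ < everything):
  sorted[0] = $wytuwus
  sorted[1] = s$wytuwu
  sorted[2] = tuwus$wy
  sorted[3] = us$wytuw
  sorted[4] = uwus$wyt
  sorted[5] = wus$wytu
  sorted[6] = wytuwus$
  sorted[7] = ytuwus$w
sorted[2] = tuwus$wy

Answer: tuwus$wy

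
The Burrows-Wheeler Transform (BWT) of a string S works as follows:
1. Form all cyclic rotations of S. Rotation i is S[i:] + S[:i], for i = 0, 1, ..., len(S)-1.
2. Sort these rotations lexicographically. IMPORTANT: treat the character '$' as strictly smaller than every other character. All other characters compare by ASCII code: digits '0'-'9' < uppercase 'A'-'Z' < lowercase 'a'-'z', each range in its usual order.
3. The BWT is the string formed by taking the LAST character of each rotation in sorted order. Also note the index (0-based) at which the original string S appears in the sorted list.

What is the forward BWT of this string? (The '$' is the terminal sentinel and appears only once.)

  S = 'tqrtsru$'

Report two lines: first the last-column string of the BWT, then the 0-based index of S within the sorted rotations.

Answer: utqst$rr
5

Derivation:
All 8 rotations (rotation i = S[i:]+S[:i]):
  rot[0] = tqrtsru$
  rot[1] = qrtsru$t
  rot[2] = rtsru$tq
  rot[3] = tsru$tqr
  rot[4] = sru$tqrt
  rot[5] = ru$tqrts
  rot[6] = u$tqrtsr
  rot[7] = $tqrtsru
Sorted (with $ < everything):
  sorted[0] = $tqrtsru  (last char: 'u')
  sorted[1] = qrtsru$t  (last char: 't')
  sorted[2] = rtsru$tq  (last char: 'q')
  sorted[3] = ru$tqrts  (last char: 's')
  sorted[4] = sru$tqrt  (last char: 't')
  sorted[5] = tqrtsru$  (last char: '$')
  sorted[6] = tsru$tqr  (last char: 'r')
  sorted[7] = u$tqrtsr  (last char: 'r')
Last column: utqst$rr
Original string S is at sorted index 5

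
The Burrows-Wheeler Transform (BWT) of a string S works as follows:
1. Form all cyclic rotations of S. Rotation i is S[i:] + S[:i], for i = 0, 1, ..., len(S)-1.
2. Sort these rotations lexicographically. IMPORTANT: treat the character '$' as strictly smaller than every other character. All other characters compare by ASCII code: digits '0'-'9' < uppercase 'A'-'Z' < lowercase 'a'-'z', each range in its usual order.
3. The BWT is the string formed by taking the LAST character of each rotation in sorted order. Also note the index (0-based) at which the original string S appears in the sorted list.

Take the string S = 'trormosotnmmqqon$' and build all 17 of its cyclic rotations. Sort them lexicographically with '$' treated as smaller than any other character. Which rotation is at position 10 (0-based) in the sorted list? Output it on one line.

All 17 rotations (rotation i = S[i:]+S[:i]):
  rot[0] = trormosotnmmqqon$
  rot[1] = rormosotnmmqqon$t
  rot[2] = ormosotnmmqqon$tr
  rot[3] = rmosotnmmqqon$tro
  rot[4] = mosotnmmqqon$tror
  rot[5] = osotnmmqqon$trorm
  rot[6] = sotnmmqqon$trormo
  rot[7] = otnmmqqon$trormos
  rot[8] = tnmmqqon$trormoso
  rot[9] = nmmqqon$trormosot
  rot[10] = mmqqon$trormosotn
  rot[11] = mqqon$trormosotnm
  rot[12] = qqon$trormosotnmm
  rot[13] = qon$trormosotnmmq
  rot[14] = on$trormosotnmmqq
  rot[15] = n$trormosotnmmqqo
  rot[16] = $trormosotnmmqqon
Sorted (with $ < everything):
  sorted[0] = $trormosotnmmqqon
  sorted[1] = mmqqon$trormosotn
  sorted[2] = mosotnmmqqon$tror
  sorted[3] = mqqon$trormosotnm
  sorted[4] = n$trormosotnmmqqo
  sorted[5] = nmmqqon$trormosot
  sorted[6] = on$trormosotnmmqq
  sorted[7] = ormosotnmmqqon$tr
  sorted[8] = osotnmmqqon$trorm
  sorted[9] = otnmmqqon$trormos
  sorted[10] = qon$trormosotnmmq
  sorted[11] = qqon$trormosotnmm
  sorted[12] = rmosotnmmqqon$tro
  sorted[13] = rormosotnmmqqon$t
  sorted[14] = sotnmmqqon$trormo
  sorted[15] = tnmmqqon$trormoso
  sorted[16] = trormosotnmmqqon$
sorted[10] = qon$trormosotnmmq

Answer: qon$trormosotnmmq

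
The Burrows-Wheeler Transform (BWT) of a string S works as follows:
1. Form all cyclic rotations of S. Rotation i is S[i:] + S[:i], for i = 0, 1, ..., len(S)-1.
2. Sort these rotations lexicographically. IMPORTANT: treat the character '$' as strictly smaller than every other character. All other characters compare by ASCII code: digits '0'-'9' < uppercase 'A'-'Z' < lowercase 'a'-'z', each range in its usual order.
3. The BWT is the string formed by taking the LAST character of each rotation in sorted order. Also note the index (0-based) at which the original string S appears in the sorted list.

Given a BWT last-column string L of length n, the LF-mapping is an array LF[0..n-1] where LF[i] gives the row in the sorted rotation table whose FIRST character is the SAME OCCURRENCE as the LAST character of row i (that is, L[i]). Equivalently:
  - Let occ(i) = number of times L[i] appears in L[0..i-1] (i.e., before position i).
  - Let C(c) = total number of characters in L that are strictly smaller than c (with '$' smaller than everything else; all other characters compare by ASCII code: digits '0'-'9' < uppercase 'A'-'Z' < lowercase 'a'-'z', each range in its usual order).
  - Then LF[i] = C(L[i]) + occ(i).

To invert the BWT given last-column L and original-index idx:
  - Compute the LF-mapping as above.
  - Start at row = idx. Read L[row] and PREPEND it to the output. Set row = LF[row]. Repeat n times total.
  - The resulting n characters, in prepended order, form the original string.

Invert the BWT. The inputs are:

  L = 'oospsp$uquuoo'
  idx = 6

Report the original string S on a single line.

Answer: ppousouuqsoo$

Derivation:
LF mapping: 1 2 8 5 9 6 0 10 7 11 12 3 4
Walk LF starting at row 6, prepending L[row]:
  step 1: row=6, L[6]='$', prepend. Next row=LF[6]=0
  step 2: row=0, L[0]='o', prepend. Next row=LF[0]=1
  step 3: row=1, L[1]='o', prepend. Next row=LF[1]=2
  step 4: row=2, L[2]='s', prepend. Next row=LF[2]=8
  step 5: row=8, L[8]='q', prepend. Next row=LF[8]=7
  step 6: row=7, L[7]='u', prepend. Next row=LF[7]=10
  step 7: row=10, L[10]='u', prepend. Next row=LF[10]=12
  step 8: row=12, L[12]='o', prepend. Next row=LF[12]=4
  step 9: row=4, L[4]='s', prepend. Next row=LF[4]=9
  step 10: row=9, L[9]='u', prepend. Next row=LF[9]=11
  step 11: row=11, L[11]='o', prepend. Next row=LF[11]=3
  step 12: row=3, L[3]='p', prepend. Next row=LF[3]=5
  step 13: row=5, L[5]='p', prepend. Next row=LF[5]=6
Reversed output: ppousouuqsoo$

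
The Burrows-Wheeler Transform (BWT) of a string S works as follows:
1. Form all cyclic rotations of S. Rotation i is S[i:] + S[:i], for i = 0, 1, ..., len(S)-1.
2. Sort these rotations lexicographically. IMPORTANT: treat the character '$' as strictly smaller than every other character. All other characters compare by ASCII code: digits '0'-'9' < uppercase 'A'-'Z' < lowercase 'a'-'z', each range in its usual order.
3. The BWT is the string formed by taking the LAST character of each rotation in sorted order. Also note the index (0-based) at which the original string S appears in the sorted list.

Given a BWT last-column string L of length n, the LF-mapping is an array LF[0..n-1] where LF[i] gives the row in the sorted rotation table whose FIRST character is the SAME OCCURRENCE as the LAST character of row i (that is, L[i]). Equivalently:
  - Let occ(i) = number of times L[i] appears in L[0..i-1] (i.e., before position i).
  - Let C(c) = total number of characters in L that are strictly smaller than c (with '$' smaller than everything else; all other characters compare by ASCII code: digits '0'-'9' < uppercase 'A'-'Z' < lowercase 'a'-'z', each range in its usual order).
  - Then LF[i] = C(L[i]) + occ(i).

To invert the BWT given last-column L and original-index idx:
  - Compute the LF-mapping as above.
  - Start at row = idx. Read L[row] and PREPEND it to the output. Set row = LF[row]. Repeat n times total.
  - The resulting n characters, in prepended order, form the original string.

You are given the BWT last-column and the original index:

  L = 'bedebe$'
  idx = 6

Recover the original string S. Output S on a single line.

LF mapping: 1 4 3 5 2 6 0
Walk LF starting at row 6, prepending L[row]:
  step 1: row=6, L[6]='$', prepend. Next row=LF[6]=0
  step 2: row=0, L[0]='b', prepend. Next row=LF[0]=1
  step 3: row=1, L[1]='e', prepend. Next row=LF[1]=4
  step 4: row=4, L[4]='b', prepend. Next row=LF[4]=2
  step 5: row=2, L[2]='d', prepend. Next row=LF[2]=3
  step 6: row=3, L[3]='e', prepend. Next row=LF[3]=5
  step 7: row=5, L[5]='e', prepend. Next row=LF[5]=6
Reversed output: eedbeb$

Answer: eedbeb$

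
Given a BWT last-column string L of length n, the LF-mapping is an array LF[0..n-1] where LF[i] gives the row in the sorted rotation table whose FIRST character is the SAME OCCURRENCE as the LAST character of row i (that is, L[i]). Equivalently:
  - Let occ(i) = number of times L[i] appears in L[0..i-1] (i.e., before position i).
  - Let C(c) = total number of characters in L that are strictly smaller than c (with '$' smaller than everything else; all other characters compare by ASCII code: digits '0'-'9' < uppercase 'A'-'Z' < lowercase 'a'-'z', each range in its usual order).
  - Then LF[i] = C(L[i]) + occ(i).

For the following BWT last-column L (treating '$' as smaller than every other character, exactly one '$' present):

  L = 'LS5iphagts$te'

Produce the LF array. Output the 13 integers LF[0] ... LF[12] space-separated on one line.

Answer: 2 3 1 8 9 7 4 6 11 10 0 12 5

Derivation:
Char counts: '$':1, '5':1, 'L':1, 'S':1, 'a':1, 'e':1, 'g':1, 'h':1, 'i':1, 'p':1, 's':1, 't':2
C (first-col start): C('$')=0, C('5')=1, C('L')=2, C('S')=3, C('a')=4, C('e')=5, C('g')=6, C('h')=7, C('i')=8, C('p')=9, C('s')=10, C('t')=11
L[0]='L': occ=0, LF[0]=C('L')+0=2+0=2
L[1]='S': occ=0, LF[1]=C('S')+0=3+0=3
L[2]='5': occ=0, LF[2]=C('5')+0=1+0=1
L[3]='i': occ=0, LF[3]=C('i')+0=8+0=8
L[4]='p': occ=0, LF[4]=C('p')+0=9+0=9
L[5]='h': occ=0, LF[5]=C('h')+0=7+0=7
L[6]='a': occ=0, LF[6]=C('a')+0=4+0=4
L[7]='g': occ=0, LF[7]=C('g')+0=6+0=6
L[8]='t': occ=0, LF[8]=C('t')+0=11+0=11
L[9]='s': occ=0, LF[9]=C('s')+0=10+0=10
L[10]='$': occ=0, LF[10]=C('$')+0=0+0=0
L[11]='t': occ=1, LF[11]=C('t')+1=11+1=12
L[12]='e': occ=0, LF[12]=C('e')+0=5+0=5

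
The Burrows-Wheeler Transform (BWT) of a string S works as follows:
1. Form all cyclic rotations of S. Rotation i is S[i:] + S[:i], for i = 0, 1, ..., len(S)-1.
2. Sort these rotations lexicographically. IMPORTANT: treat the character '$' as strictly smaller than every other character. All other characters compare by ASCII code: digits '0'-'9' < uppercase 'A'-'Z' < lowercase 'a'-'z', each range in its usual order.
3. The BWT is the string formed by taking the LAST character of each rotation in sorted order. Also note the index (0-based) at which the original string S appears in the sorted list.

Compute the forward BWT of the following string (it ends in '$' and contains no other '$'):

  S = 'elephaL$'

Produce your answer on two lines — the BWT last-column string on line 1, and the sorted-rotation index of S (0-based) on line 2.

All 8 rotations (rotation i = S[i:]+S[:i]):
  rot[0] = elephaL$
  rot[1] = lephaL$e
  rot[2] = ephaL$el
  rot[3] = phaL$ele
  rot[4] = haL$elep
  rot[5] = aL$eleph
  rot[6] = L$elepha
  rot[7] = $elephaL
Sorted (with $ < everything):
  sorted[0] = $elephaL  (last char: 'L')
  sorted[1] = L$elepha  (last char: 'a')
  sorted[2] = aL$eleph  (last char: 'h')
  sorted[3] = elephaL$  (last char: '$')
  sorted[4] = ephaL$el  (last char: 'l')
  sorted[5] = haL$elep  (last char: 'p')
  sorted[6] = lephaL$e  (last char: 'e')
  sorted[7] = phaL$ele  (last char: 'e')
Last column: Lah$lpee
Original string S is at sorted index 3

Answer: Lah$lpee
3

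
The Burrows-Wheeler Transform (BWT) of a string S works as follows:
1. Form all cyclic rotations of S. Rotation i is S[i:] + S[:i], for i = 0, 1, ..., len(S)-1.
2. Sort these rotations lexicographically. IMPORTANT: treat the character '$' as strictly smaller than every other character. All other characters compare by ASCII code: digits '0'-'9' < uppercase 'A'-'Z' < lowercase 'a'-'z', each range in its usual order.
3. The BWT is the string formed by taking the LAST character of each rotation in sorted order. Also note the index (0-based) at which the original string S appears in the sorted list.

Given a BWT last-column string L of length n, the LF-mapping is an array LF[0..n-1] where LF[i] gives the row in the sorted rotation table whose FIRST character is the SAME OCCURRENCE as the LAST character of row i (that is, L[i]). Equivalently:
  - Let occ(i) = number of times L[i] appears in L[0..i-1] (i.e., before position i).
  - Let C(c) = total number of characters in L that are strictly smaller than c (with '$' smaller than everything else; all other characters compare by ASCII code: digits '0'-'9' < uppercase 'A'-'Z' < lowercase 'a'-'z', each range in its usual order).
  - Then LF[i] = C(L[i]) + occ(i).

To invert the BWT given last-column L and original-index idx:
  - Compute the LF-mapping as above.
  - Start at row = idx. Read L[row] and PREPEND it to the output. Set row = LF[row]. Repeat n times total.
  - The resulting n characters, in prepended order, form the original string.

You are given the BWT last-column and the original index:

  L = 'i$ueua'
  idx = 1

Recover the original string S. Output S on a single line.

Answer: auuei$

Derivation:
LF mapping: 3 0 4 2 5 1
Walk LF starting at row 1, prepending L[row]:
  step 1: row=1, L[1]='$', prepend. Next row=LF[1]=0
  step 2: row=0, L[0]='i', prepend. Next row=LF[0]=3
  step 3: row=3, L[3]='e', prepend. Next row=LF[3]=2
  step 4: row=2, L[2]='u', prepend. Next row=LF[2]=4
  step 5: row=4, L[4]='u', prepend. Next row=LF[4]=5
  step 6: row=5, L[5]='a', prepend. Next row=LF[5]=1
Reversed output: auuei$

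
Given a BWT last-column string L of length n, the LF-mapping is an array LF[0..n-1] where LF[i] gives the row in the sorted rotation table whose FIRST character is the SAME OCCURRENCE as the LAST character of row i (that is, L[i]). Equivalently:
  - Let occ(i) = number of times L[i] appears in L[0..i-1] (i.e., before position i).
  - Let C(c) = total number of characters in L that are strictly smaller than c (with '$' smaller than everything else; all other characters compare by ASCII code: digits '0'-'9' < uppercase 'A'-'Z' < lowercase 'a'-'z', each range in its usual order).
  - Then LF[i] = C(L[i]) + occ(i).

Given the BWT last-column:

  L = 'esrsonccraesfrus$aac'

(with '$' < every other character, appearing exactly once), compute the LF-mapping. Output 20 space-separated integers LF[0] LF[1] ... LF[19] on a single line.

Answer: 7 15 12 16 11 10 4 5 13 1 8 17 9 14 19 18 0 2 3 6

Derivation:
Char counts: '$':1, 'a':3, 'c':3, 'e':2, 'f':1, 'n':1, 'o':1, 'r':3, 's':4, 'u':1
C (first-col start): C('$')=0, C('a')=1, C('c')=4, C('e')=7, C('f')=9, C('n')=10, C('o')=11, C('r')=12, C('s')=15, C('u')=19
L[0]='e': occ=0, LF[0]=C('e')+0=7+0=7
L[1]='s': occ=0, LF[1]=C('s')+0=15+0=15
L[2]='r': occ=0, LF[2]=C('r')+0=12+0=12
L[3]='s': occ=1, LF[3]=C('s')+1=15+1=16
L[4]='o': occ=0, LF[4]=C('o')+0=11+0=11
L[5]='n': occ=0, LF[5]=C('n')+0=10+0=10
L[6]='c': occ=0, LF[6]=C('c')+0=4+0=4
L[7]='c': occ=1, LF[7]=C('c')+1=4+1=5
L[8]='r': occ=1, LF[8]=C('r')+1=12+1=13
L[9]='a': occ=0, LF[9]=C('a')+0=1+0=1
L[10]='e': occ=1, LF[10]=C('e')+1=7+1=8
L[11]='s': occ=2, LF[11]=C('s')+2=15+2=17
L[12]='f': occ=0, LF[12]=C('f')+0=9+0=9
L[13]='r': occ=2, LF[13]=C('r')+2=12+2=14
L[14]='u': occ=0, LF[14]=C('u')+0=19+0=19
L[15]='s': occ=3, LF[15]=C('s')+3=15+3=18
L[16]='$': occ=0, LF[16]=C('$')+0=0+0=0
L[17]='a': occ=1, LF[17]=C('a')+1=1+1=2
L[18]='a': occ=2, LF[18]=C('a')+2=1+2=3
L[19]='c': occ=2, LF[19]=C('c')+2=4+2=6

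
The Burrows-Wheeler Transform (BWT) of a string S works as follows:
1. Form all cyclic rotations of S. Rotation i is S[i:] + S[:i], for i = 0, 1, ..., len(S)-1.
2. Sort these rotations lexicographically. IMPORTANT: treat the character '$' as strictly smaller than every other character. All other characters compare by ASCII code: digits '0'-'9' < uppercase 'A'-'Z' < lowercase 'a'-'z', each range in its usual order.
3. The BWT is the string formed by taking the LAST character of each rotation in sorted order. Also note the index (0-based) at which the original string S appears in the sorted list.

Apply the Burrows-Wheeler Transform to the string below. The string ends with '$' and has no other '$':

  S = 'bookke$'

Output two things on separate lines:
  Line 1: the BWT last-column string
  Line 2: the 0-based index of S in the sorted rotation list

All 7 rotations (rotation i = S[i:]+S[:i]):
  rot[0] = bookke$
  rot[1] = ookke$b
  rot[2] = okke$bo
  rot[3] = kke$boo
  rot[4] = ke$book
  rot[5] = e$bookk
  rot[6] = $bookke
Sorted (with $ < everything):
  sorted[0] = $bookke  (last char: 'e')
  sorted[1] = bookke$  (last char: '$')
  sorted[2] = e$bookk  (last char: 'k')
  sorted[3] = ke$book  (last char: 'k')
  sorted[4] = kke$boo  (last char: 'o')
  sorted[5] = okke$bo  (last char: 'o')
  sorted[6] = ookke$b  (last char: 'b')
Last column: e$kkoob
Original string S is at sorted index 1

Answer: e$kkoob
1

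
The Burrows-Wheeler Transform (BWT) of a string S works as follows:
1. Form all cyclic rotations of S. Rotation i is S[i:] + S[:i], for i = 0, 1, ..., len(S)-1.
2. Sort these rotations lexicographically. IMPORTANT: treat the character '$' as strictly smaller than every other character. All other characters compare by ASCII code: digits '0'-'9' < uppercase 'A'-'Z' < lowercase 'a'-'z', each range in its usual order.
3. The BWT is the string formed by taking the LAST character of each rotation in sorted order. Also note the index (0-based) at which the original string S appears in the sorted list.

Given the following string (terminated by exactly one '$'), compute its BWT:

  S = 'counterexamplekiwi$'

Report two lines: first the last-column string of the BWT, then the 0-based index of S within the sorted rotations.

Answer: ix$ltrwkepaucmenoie
2

Derivation:
All 19 rotations (rotation i = S[i:]+S[:i]):
  rot[0] = counterexamplekiwi$
  rot[1] = ounterexamplekiwi$c
  rot[2] = unterexamplekiwi$co
  rot[3] = nterexamplekiwi$cou
  rot[4] = terexamplekiwi$coun
  rot[5] = erexamplekiwi$count
  rot[6] = rexamplekiwi$counte
  rot[7] = examplekiwi$counter
  rot[8] = xamplekiwi$countere
  rot[9] = amplekiwi$counterex
  rot[10] = mplekiwi$counterexa
  rot[11] = plekiwi$counterexam
  rot[12] = lekiwi$counterexamp
  rot[13] = ekiwi$counterexampl
  rot[14] = kiwi$counterexample
  rot[15] = iwi$counterexamplek
  rot[16] = wi$counterexampleki
  rot[17] = i$counterexamplekiw
  rot[18] = $counterexamplekiwi
Sorted (with $ < everything):
  sorted[0] = $counterexamplekiwi  (last char: 'i')
  sorted[1] = amplekiwi$counterex  (last char: 'x')
  sorted[2] = counterexamplekiwi$  (last char: '$')
  sorted[3] = ekiwi$counterexampl  (last char: 'l')
  sorted[4] = erexamplekiwi$count  (last char: 't')
  sorted[5] = examplekiwi$counter  (last char: 'r')
  sorted[6] = i$counterexamplekiw  (last char: 'w')
  sorted[7] = iwi$counterexamplek  (last char: 'k')
  sorted[8] = kiwi$counterexample  (last char: 'e')
  sorted[9] = lekiwi$counterexamp  (last char: 'p')
  sorted[10] = mplekiwi$counterexa  (last char: 'a')
  sorted[11] = nterexamplekiwi$cou  (last char: 'u')
  sorted[12] = ounterexamplekiwi$c  (last char: 'c')
  sorted[13] = plekiwi$counterexam  (last char: 'm')
  sorted[14] = rexamplekiwi$counte  (last char: 'e')
  sorted[15] = terexamplekiwi$coun  (last char: 'n')
  sorted[16] = unterexamplekiwi$co  (last char: 'o')
  sorted[17] = wi$counterexampleki  (last char: 'i')
  sorted[18] = xamplekiwi$countere  (last char: 'e')
Last column: ix$ltrwkepaucmenoie
Original string S is at sorted index 2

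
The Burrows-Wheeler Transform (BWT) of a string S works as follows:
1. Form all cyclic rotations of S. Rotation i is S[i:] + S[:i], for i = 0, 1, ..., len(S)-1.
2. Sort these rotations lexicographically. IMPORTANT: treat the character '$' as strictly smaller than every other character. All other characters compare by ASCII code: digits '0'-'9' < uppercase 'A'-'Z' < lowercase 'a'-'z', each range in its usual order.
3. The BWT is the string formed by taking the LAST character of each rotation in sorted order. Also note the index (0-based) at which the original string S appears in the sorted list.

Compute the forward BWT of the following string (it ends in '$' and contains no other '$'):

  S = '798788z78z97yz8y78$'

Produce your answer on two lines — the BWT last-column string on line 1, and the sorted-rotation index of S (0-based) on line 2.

Answer: 8y8z$9797z87z7878y8
4

Derivation:
All 19 rotations (rotation i = S[i:]+S[:i]):
  rot[0] = 798788z78z97yz8y78$
  rot[1] = 98788z78z97yz8y78$7
  rot[2] = 8788z78z97yz8y78$79
  rot[3] = 788z78z97yz8y78$798
  rot[4] = 88z78z97yz8y78$7987
  rot[5] = 8z78z97yz8y78$79878
  rot[6] = z78z97yz8y78$798788
  rot[7] = 78z97yz8y78$798788z
  rot[8] = 8z97yz8y78$798788z7
  rot[9] = z97yz8y78$798788z78
  rot[10] = 97yz8y78$798788z78z
  rot[11] = 7yz8y78$798788z78z9
  rot[12] = yz8y78$798788z78z97
  rot[13] = z8y78$798788z78z97y
  rot[14] = 8y78$798788z78z97yz
  rot[15] = y78$798788z78z97yz8
  rot[16] = 78$798788z78z97yz8y
  rot[17] = 8$798788z78z97yz8y7
  rot[18] = $798788z78z97yz8y78
Sorted (with $ < everything):
  sorted[0] = $798788z78z97yz8y78  (last char: '8')
  sorted[1] = 78$798788z78z97yz8y  (last char: 'y')
  sorted[2] = 788z78z97yz8y78$798  (last char: '8')
  sorted[3] = 78z97yz8y78$798788z  (last char: 'z')
  sorted[4] = 798788z78z97yz8y78$  (last char: '$')
  sorted[5] = 7yz8y78$798788z78z9  (last char: '9')
  sorted[6] = 8$798788z78z97yz8y7  (last char: '7')
  sorted[7] = 8788z78z97yz8y78$79  (last char: '9')
  sorted[8] = 88z78z97yz8y78$7987  (last char: '7')
  sorted[9] = 8y78$798788z78z97yz  (last char: 'z')
  sorted[10] = 8z78z97yz8y78$79878  (last char: '8')
  sorted[11] = 8z97yz8y78$798788z7  (last char: '7')
  sorted[12] = 97yz8y78$798788z78z  (last char: 'z')
  sorted[13] = 98788z78z97yz8y78$7  (last char: '7')
  sorted[14] = y78$798788z78z97yz8  (last char: '8')
  sorted[15] = yz8y78$798788z78z97  (last char: '7')
  sorted[16] = z78z97yz8y78$798788  (last char: '8')
  sorted[17] = z8y78$798788z78z97y  (last char: 'y')
  sorted[18] = z97yz8y78$798788z78  (last char: '8')
Last column: 8y8z$9797z87z7878y8
Original string S is at sorted index 4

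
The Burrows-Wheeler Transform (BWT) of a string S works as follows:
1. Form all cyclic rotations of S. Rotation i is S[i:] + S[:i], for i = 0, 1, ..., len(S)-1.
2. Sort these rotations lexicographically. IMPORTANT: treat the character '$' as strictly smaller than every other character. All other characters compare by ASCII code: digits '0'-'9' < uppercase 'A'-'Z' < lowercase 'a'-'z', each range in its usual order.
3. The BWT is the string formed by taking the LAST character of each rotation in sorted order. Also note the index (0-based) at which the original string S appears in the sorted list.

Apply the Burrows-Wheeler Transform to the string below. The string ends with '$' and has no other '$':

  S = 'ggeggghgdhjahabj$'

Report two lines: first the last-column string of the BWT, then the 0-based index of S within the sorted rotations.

All 17 rotations (rotation i = S[i:]+S[:i]):
  rot[0] = ggeggghgdhjahabj$
  rot[1] = geggghgdhjahabj$g
  rot[2] = eggghgdhjahabj$gg
  rot[3] = ggghgdhjahabj$gge
  rot[4] = gghgdhjahabj$ggeg
  rot[5] = ghgdhjahabj$ggegg
  rot[6] = hgdhjahabj$ggeggg
  rot[7] = gdhjahabj$ggegggh
  rot[8] = dhjahabj$ggeggghg
  rot[9] = hjahabj$ggeggghgd
  rot[10] = jahabj$ggeggghgdh
  rot[11] = ahabj$ggeggghgdhj
  rot[12] = habj$ggeggghgdhja
  rot[13] = abj$ggeggghgdhjah
  rot[14] = bj$ggeggghgdhjaha
  rot[15] = j$ggeggghgdhjahab
  rot[16] = $ggeggghgdhjahabj
Sorted (with $ < everything):
  sorted[0] = $ggeggghgdhjahabj  (last char: 'j')
  sorted[1] = abj$ggeggghgdhjah  (last char: 'h')
  sorted[2] = ahabj$ggeggghgdhj  (last char: 'j')
  sorted[3] = bj$ggeggghgdhjaha  (last char: 'a')
  sorted[4] = dhjahabj$ggeggghg  (last char: 'g')
  sorted[5] = eggghgdhjahabj$gg  (last char: 'g')
  sorted[6] = gdhjahabj$ggegggh  (last char: 'h')
  sorted[7] = geggghgdhjahabj$g  (last char: 'g')
  sorted[8] = ggeggghgdhjahabj$  (last char: '$')
  sorted[9] = ggghgdhjahabj$gge  (last char: 'e')
  sorted[10] = gghgdhjahabj$ggeg  (last char: 'g')
  sorted[11] = ghgdhjahabj$ggegg  (last char: 'g')
  sorted[12] = habj$ggeggghgdhja  (last char: 'a')
  sorted[13] = hgdhjahabj$ggeggg  (last char: 'g')
  sorted[14] = hjahabj$ggeggghgd  (last char: 'd')
  sorted[15] = j$ggeggghgdhjahab  (last char: 'b')
  sorted[16] = jahabj$ggeggghgdh  (last char: 'h')
Last column: jhjagghg$eggagdbh
Original string S is at sorted index 8

Answer: jhjagghg$eggagdbh
8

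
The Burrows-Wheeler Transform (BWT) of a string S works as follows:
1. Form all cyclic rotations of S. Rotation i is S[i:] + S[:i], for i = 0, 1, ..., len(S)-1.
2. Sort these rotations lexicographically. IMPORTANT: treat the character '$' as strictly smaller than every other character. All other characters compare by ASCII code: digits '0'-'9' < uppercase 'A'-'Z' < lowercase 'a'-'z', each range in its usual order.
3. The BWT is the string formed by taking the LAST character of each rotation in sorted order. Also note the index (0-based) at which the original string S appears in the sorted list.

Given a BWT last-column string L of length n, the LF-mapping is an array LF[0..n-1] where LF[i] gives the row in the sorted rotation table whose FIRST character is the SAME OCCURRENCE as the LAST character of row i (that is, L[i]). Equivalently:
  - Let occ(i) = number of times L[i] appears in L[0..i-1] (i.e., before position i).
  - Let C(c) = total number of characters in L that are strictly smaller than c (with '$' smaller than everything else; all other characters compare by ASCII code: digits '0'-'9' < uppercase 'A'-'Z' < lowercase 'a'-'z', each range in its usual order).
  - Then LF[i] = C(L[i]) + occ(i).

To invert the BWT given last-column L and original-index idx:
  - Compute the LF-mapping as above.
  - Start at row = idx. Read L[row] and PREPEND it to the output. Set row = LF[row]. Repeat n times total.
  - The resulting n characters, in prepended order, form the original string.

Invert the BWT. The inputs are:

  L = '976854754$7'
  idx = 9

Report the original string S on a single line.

Answer: 8557746479$

Derivation:
LF mapping: 10 6 5 9 3 1 7 4 2 0 8
Walk LF starting at row 9, prepending L[row]:
  step 1: row=9, L[9]='$', prepend. Next row=LF[9]=0
  step 2: row=0, L[0]='9', prepend. Next row=LF[0]=10
  step 3: row=10, L[10]='7', prepend. Next row=LF[10]=8
  step 4: row=8, L[8]='4', prepend. Next row=LF[8]=2
  step 5: row=2, L[2]='6', prepend. Next row=LF[2]=5
  step 6: row=5, L[5]='4', prepend. Next row=LF[5]=1
  step 7: row=1, L[1]='7', prepend. Next row=LF[1]=6
  step 8: row=6, L[6]='7', prepend. Next row=LF[6]=7
  step 9: row=7, L[7]='5', prepend. Next row=LF[7]=4
  step 10: row=4, L[4]='5', prepend. Next row=LF[4]=3
  step 11: row=3, L[3]='8', prepend. Next row=LF[3]=9
Reversed output: 8557746479$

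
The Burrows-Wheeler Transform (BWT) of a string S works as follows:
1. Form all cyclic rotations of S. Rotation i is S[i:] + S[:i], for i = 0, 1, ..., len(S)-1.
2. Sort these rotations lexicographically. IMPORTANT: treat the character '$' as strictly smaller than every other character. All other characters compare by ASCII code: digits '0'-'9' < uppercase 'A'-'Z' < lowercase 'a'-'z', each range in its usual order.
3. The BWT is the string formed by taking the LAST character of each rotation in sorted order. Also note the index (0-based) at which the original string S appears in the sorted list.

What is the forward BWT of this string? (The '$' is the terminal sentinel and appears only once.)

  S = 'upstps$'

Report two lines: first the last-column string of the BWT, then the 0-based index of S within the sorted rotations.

All 7 rotations (rotation i = S[i:]+S[:i]):
  rot[0] = upstps$
  rot[1] = pstps$u
  rot[2] = stps$up
  rot[3] = tps$ups
  rot[4] = ps$upst
  rot[5] = s$upstp
  rot[6] = $upstps
Sorted (with $ < everything):
  sorted[0] = $upstps  (last char: 's')
  sorted[1] = ps$upst  (last char: 't')
  sorted[2] = pstps$u  (last char: 'u')
  sorted[3] = s$upstp  (last char: 'p')
  sorted[4] = stps$up  (last char: 'p')
  sorted[5] = tps$ups  (last char: 's')
  sorted[6] = upstps$  (last char: '$')
Last column: stupps$
Original string S is at sorted index 6

Answer: stupps$
6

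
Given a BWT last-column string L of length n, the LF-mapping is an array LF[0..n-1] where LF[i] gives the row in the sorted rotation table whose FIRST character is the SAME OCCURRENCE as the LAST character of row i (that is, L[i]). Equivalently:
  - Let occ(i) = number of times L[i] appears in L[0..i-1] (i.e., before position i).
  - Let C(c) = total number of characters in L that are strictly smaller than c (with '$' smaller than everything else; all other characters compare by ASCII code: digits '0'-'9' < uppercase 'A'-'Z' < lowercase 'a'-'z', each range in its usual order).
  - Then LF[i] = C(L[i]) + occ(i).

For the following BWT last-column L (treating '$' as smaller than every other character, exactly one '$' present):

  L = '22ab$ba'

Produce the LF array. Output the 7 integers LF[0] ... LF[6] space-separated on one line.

Answer: 1 2 3 5 0 6 4

Derivation:
Char counts: '$':1, '2':2, 'a':2, 'b':2
C (first-col start): C('$')=0, C('2')=1, C('a')=3, C('b')=5
L[0]='2': occ=0, LF[0]=C('2')+0=1+0=1
L[1]='2': occ=1, LF[1]=C('2')+1=1+1=2
L[2]='a': occ=0, LF[2]=C('a')+0=3+0=3
L[3]='b': occ=0, LF[3]=C('b')+0=5+0=5
L[4]='$': occ=0, LF[4]=C('$')+0=0+0=0
L[5]='b': occ=1, LF[5]=C('b')+1=5+1=6
L[6]='a': occ=1, LF[6]=C('a')+1=3+1=4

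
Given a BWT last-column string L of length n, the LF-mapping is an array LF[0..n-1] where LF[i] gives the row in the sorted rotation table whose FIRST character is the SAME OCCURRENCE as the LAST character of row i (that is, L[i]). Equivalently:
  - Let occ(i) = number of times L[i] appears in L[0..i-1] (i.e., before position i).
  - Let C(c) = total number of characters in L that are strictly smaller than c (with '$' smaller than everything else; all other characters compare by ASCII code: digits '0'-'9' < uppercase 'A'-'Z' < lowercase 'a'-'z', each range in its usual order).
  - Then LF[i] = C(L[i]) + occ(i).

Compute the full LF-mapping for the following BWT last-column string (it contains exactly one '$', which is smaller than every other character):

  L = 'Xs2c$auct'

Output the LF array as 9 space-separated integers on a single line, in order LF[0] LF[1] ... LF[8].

Answer: 2 6 1 4 0 3 8 5 7

Derivation:
Char counts: '$':1, '2':1, 'X':1, 'a':1, 'c':2, 's':1, 't':1, 'u':1
C (first-col start): C('$')=0, C('2')=1, C('X')=2, C('a')=3, C('c')=4, C('s')=6, C('t')=7, C('u')=8
L[0]='X': occ=0, LF[0]=C('X')+0=2+0=2
L[1]='s': occ=0, LF[1]=C('s')+0=6+0=6
L[2]='2': occ=0, LF[2]=C('2')+0=1+0=1
L[3]='c': occ=0, LF[3]=C('c')+0=4+0=4
L[4]='$': occ=0, LF[4]=C('$')+0=0+0=0
L[5]='a': occ=0, LF[5]=C('a')+0=3+0=3
L[6]='u': occ=0, LF[6]=C('u')+0=8+0=8
L[7]='c': occ=1, LF[7]=C('c')+1=4+1=5
L[8]='t': occ=0, LF[8]=C('t')+0=7+0=7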